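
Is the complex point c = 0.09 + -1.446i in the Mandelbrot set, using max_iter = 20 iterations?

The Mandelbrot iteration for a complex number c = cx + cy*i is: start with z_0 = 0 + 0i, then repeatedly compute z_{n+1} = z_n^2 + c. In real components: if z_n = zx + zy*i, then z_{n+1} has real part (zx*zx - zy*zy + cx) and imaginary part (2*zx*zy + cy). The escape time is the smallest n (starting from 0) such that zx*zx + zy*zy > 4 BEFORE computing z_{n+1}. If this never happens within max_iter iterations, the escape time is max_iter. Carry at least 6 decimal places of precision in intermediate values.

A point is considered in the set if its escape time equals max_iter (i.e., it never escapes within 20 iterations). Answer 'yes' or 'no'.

z_0 = 0 + 0i, c = 0.0900 + -1.4460i
Iter 1: z = 0.0900 + -1.4460i, |z|^2 = 2.0990
Iter 2: z = -1.9928 + -1.7063i, |z|^2 = 6.8827
Escaped at iteration 2

Answer: no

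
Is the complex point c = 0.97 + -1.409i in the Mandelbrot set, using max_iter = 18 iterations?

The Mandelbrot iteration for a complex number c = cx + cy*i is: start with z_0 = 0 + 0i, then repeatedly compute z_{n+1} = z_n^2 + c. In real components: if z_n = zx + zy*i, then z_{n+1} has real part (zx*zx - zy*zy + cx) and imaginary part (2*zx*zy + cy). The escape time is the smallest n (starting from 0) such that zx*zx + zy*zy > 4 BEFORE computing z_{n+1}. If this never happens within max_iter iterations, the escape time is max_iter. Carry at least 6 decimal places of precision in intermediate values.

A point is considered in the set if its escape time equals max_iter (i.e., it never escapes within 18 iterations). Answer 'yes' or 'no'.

z_0 = 0 + 0i, c = 0.9700 + -1.4090i
Iter 1: z = 0.9700 + -1.4090i, |z|^2 = 2.9262
Iter 2: z = -0.0744 + -4.1425i, |z|^2 = 17.1655
Escaped at iteration 2

Answer: no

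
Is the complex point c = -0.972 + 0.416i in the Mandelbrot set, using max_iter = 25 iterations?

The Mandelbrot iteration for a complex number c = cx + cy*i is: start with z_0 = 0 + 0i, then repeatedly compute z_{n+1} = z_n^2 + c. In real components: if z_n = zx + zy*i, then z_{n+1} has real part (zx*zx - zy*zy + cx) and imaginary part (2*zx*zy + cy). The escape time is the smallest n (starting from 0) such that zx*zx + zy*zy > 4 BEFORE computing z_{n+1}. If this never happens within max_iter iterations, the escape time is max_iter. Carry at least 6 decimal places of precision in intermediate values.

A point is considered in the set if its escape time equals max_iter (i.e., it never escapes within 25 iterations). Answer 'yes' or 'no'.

z_0 = 0 + 0i, c = -0.9720 + 0.4160i
Iter 1: z = -0.9720 + 0.4160i, |z|^2 = 1.1178
Iter 2: z = -0.2003 + -0.3927i, |z|^2 = 0.1943
Iter 3: z = -1.0861 + 0.5733i, |z|^2 = 1.5083
Iter 4: z = -0.1210 + -0.8293i, |z|^2 = 0.7024
Iter 5: z = -1.6451 + 0.6168i, |z|^2 = 3.0868
Iter 6: z = 1.3540 + -1.6133i, |z|^2 = 4.4361
Escaped at iteration 6

Answer: no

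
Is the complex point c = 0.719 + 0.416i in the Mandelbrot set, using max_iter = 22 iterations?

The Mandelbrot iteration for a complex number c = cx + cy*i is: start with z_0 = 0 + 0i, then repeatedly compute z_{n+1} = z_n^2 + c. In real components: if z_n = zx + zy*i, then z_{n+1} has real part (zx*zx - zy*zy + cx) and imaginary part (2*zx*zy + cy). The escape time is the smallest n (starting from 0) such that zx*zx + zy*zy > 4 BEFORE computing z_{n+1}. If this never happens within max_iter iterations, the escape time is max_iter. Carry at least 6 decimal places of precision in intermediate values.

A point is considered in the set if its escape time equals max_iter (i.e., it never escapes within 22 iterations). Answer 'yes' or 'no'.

Answer: no

Derivation:
z_0 = 0 + 0i, c = 0.7190 + 0.4160i
Iter 1: z = 0.7190 + 0.4160i, |z|^2 = 0.6900
Iter 2: z = 1.0629 + 1.0142i, |z|^2 = 2.1584
Iter 3: z = 0.8201 + 2.5720i, |z|^2 = 7.2879
Escaped at iteration 3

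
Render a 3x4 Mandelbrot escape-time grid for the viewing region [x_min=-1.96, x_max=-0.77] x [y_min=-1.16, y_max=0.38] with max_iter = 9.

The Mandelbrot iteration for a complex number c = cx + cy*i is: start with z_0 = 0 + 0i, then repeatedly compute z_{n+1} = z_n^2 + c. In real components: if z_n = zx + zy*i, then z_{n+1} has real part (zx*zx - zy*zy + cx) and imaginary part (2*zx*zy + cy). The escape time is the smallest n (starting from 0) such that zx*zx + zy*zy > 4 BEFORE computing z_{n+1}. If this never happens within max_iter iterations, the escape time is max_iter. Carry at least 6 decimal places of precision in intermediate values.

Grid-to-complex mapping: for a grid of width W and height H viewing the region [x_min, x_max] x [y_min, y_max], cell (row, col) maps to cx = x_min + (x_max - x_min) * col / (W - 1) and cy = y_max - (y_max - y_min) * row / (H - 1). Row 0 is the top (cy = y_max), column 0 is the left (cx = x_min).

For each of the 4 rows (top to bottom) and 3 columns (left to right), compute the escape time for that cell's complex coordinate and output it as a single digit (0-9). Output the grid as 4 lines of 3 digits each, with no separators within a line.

Answer: 258
499
135
123

Derivation:
(row=0, col=0): c = -1.9600 + 0.3800i → escape time 2
(row=0, col=1): c = -1.3650 + 0.3800i → escape time 5
(row=0, col=2): c = -0.7700 + 0.3800i → escape time 8
(row=1, col=0): c = -1.9600 + -0.1333i → escape time 4
(row=1, col=1): c = -1.3650 + -0.1333i → escape time 9
(row=1, col=2): c = -0.7700 + -0.1333i → escape time 9
(row=2, col=0): c = -1.9600 + -0.6467i → escape time 1
(row=2, col=1): c = -1.3650 + -0.6467i → escape time 3
(row=2, col=2): c = -0.7700 + -0.6467i → escape time 5
(row=3, col=0): c = -1.9600 + -1.1600i → escape time 1
(row=3, col=1): c = -1.3650 + -1.1600i → escape time 2
(row=3, col=2): c = -0.7700 + -1.1600i → escape time 3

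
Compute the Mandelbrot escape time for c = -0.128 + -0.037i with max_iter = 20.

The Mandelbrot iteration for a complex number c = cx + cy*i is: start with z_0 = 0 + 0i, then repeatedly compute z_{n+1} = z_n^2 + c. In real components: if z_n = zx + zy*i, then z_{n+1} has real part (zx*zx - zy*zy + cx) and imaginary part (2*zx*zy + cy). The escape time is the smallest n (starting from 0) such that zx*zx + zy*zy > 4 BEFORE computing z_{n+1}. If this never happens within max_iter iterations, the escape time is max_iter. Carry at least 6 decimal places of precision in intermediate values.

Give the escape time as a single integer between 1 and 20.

Answer: 20

Derivation:
z_0 = 0 + 0i, c = -0.1280 + -0.0370i
Iter 1: z = -0.1280 + -0.0370i, |z|^2 = 0.0178
Iter 2: z = -0.1130 + -0.0275i, |z|^2 = 0.0135
Iter 3: z = -0.1160 + -0.0308i, |z|^2 = 0.0144
Iter 4: z = -0.1155 + -0.0299i, |z|^2 = 0.0142
Iter 5: z = -0.1156 + -0.0301i, |z|^2 = 0.0143
Iter 6: z = -0.1156 + -0.0300i, |z|^2 = 0.0143
Iter 7: z = -0.1155 + -0.0301i, |z|^2 = 0.0143
Iter 8: z = -0.1156 + -0.0301i, |z|^2 = 0.0143
Iter 9: z = -0.1156 + -0.0301i, |z|^2 = 0.0143
Iter 10: z = -0.1156 + -0.0301i, |z|^2 = 0.0143
Iter 11: z = -0.1156 + -0.0301i, |z|^2 = 0.0143
Iter 12: z = -0.1156 + -0.0301i, |z|^2 = 0.0143
Iter 13: z = -0.1156 + -0.0301i, |z|^2 = 0.0143
Iter 14: z = -0.1156 + -0.0301i, |z|^2 = 0.0143
Iter 15: z = -0.1156 + -0.0301i, |z|^2 = 0.0143
Iter 16: z = -0.1156 + -0.0301i, |z|^2 = 0.0143
Iter 17: z = -0.1156 + -0.0301i, |z|^2 = 0.0143
Iter 18: z = -0.1156 + -0.0301i, |z|^2 = 0.0143
Iter 19: z = -0.1156 + -0.0301i, |z|^2 = 0.0143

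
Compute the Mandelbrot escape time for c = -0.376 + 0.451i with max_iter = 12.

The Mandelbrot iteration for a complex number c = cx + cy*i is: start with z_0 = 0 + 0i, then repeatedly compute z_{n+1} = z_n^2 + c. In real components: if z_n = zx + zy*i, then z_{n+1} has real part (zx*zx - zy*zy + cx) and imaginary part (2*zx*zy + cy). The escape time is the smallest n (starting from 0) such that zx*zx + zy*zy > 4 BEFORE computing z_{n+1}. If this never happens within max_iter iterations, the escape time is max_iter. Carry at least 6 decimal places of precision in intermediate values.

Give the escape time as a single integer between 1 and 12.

Answer: 12

Derivation:
z_0 = 0 + 0i, c = -0.3760 + 0.4510i
Iter 1: z = -0.3760 + 0.4510i, |z|^2 = 0.3448
Iter 2: z = -0.4380 + 0.1118i, |z|^2 = 0.2044
Iter 3: z = -0.1966 + 0.3530i, |z|^2 = 0.1633
Iter 4: z = -0.4620 + 0.3122i, |z|^2 = 0.3108
Iter 5: z = -0.2600 + 0.1626i, |z|^2 = 0.0941
Iter 6: z = -0.3348 + 0.3664i, |z|^2 = 0.2464
Iter 7: z = -0.3982 + 0.2056i, |z|^2 = 0.2008
Iter 8: z = -0.2597 + 0.2872i, |z|^2 = 0.1500
Iter 9: z = -0.3910 + 0.3018i, |z|^2 = 0.2440
Iter 10: z = -0.3142 + 0.2150i, |z|^2 = 0.1449
Iter 11: z = -0.3235 + 0.3159i, |z|^2 = 0.2045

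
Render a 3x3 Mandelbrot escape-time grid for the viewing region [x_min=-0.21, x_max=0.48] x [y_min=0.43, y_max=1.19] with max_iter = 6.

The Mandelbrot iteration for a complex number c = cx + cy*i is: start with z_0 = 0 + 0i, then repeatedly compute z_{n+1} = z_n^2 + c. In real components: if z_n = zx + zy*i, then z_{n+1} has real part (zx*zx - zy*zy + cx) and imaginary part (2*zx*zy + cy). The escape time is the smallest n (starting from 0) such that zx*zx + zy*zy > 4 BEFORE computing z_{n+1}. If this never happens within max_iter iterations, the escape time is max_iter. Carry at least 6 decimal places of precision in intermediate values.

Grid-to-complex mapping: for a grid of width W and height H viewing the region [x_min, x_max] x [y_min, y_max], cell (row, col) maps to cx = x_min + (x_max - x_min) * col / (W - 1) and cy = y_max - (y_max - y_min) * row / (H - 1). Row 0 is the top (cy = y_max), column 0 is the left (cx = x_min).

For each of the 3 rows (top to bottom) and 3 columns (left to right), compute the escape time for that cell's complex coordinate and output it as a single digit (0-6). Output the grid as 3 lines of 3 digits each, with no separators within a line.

Answer: 332
653
666

Derivation:
(row=0, col=0): c = -0.2100 + 1.1900i → escape time 3
(row=0, col=1): c = 0.1350 + 1.1900i → escape time 3
(row=0, col=2): c = 0.4800 + 1.1900i → escape time 2
(row=1, col=0): c = -0.2100 + 0.8100i → escape time 6
(row=1, col=1): c = 0.1350 + 0.8100i → escape time 5
(row=1, col=2): c = 0.4800 + 0.8100i → escape time 3
(row=2, col=0): c = -0.2100 + 0.4300i → escape time 6
(row=2, col=1): c = 0.1350 + 0.4300i → escape time 6
(row=2, col=2): c = 0.4800 + 0.4300i → escape time 6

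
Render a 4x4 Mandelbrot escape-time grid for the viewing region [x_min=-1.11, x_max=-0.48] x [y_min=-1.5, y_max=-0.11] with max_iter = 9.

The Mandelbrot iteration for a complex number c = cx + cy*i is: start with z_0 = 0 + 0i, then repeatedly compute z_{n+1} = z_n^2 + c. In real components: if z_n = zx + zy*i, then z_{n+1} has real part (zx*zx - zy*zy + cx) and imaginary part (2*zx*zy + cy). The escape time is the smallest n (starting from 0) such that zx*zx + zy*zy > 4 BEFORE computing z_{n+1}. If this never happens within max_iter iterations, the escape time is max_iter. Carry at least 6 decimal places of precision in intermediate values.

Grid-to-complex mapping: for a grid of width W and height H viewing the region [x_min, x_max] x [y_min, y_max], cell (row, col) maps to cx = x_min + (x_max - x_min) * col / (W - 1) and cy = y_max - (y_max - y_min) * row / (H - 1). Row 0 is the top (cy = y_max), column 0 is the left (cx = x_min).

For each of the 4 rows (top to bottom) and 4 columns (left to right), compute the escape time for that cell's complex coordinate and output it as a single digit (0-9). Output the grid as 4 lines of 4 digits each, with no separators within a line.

(row=0, col=0): c = -1.1100 + -0.1100i → escape time 9
(row=0, col=1): c = -0.9000 + -0.1100i → escape time 9
(row=0, col=2): c = -0.6900 + -0.1100i → escape time 9
(row=0, col=3): c = -0.4800 + -0.1100i → escape time 9
(row=1, col=0): c = -1.1100 + -0.5733i → escape time 4
(row=1, col=1): c = -0.9000 + -0.5733i → escape time 5
(row=1, col=2): c = -0.6900 + -0.5733i → escape time 6
(row=1, col=3): c = -0.4800 + -0.5733i → escape time 9
(row=2, col=0): c = -1.1100 + -1.0367i → escape time 3
(row=2, col=1): c = -0.9000 + -1.0367i → escape time 3
(row=2, col=2): c = -0.6900 + -1.0367i → escape time 3
(row=2, col=3): c = -0.4800 + -1.0367i → escape time 4
(row=3, col=0): c = -1.1100 + -1.5000i → escape time 2
(row=3, col=1): c = -0.9000 + -1.5000i → escape time 2
(row=3, col=2): c = -0.6900 + -1.5000i → escape time 2
(row=3, col=3): c = -0.4800 + -1.5000i → escape time 2

Answer: 9999
4569
3334
2222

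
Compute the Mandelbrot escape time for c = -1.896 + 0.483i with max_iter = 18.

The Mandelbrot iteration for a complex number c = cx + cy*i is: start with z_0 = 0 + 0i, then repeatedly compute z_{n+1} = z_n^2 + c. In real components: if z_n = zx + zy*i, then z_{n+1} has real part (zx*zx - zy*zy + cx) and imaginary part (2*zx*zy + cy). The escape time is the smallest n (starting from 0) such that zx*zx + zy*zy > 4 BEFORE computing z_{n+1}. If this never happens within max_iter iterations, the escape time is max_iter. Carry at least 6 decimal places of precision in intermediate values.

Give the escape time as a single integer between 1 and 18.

z_0 = 0 + 0i, c = -1.8960 + 0.4830i
Iter 1: z = -1.8960 + 0.4830i, |z|^2 = 3.8281
Iter 2: z = 1.4655 + -1.3485i, |z|^2 = 3.9663
Iter 3: z = -1.5668 + -3.4696i, |z|^2 = 14.4931
Escaped at iteration 3

Answer: 3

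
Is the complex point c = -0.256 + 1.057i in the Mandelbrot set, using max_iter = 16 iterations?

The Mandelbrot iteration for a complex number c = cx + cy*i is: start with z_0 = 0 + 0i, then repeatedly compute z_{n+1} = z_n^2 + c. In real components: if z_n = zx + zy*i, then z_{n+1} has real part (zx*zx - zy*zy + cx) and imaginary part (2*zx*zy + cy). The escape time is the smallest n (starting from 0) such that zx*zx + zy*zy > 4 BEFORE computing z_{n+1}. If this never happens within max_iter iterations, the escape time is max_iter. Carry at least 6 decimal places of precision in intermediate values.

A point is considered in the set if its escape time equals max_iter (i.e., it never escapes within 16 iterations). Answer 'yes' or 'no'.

z_0 = 0 + 0i, c = -0.2560 + 1.0570i
Iter 1: z = -0.2560 + 1.0570i, |z|^2 = 1.1828
Iter 2: z = -1.3077 + 0.5158i, |z|^2 = 1.9762
Iter 3: z = 1.1880 + -0.2921i, |z|^2 = 1.4968
Iter 4: z = 1.0701 + 0.3630i, |z|^2 = 1.2770
Iter 5: z = 0.7574 + 1.8339i, |z|^2 = 3.9370
Iter 6: z = -3.0455 + 3.8352i, |z|^2 = 23.9838
Escaped at iteration 6

Answer: no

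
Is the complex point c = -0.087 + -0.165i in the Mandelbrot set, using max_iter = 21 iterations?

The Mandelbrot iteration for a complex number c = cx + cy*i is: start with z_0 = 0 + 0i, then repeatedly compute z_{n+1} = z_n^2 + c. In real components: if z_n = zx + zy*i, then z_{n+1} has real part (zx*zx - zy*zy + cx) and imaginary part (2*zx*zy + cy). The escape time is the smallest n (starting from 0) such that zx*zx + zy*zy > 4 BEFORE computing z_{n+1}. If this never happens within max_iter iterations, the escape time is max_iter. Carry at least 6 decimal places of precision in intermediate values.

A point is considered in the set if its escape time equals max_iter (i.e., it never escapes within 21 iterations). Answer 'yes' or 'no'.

Answer: yes

Derivation:
z_0 = 0 + 0i, c = -0.0870 + -0.1650i
Iter 1: z = -0.0870 + -0.1650i, |z|^2 = 0.0348
Iter 2: z = -0.1067 + -0.1363i, |z|^2 = 0.0300
Iter 3: z = -0.0942 + -0.1359i, |z|^2 = 0.0273
Iter 4: z = -0.0966 + -0.1394i, |z|^2 = 0.0288
Iter 5: z = -0.0971 + -0.1381i, |z|^2 = 0.0285
Iter 6: z = -0.0966 + -0.1382i, |z|^2 = 0.0284
Iter 7: z = -0.0968 + -0.1383i, |z|^2 = 0.0285
Iter 8: z = -0.0968 + -0.1382i, |z|^2 = 0.0285
Iter 9: z = -0.0967 + -0.1382i, |z|^2 = 0.0285
Iter 10: z = -0.0968 + -0.1383i, |z|^2 = 0.0285
Iter 11: z = -0.0968 + -0.1382i, |z|^2 = 0.0285
Iter 12: z = -0.0968 + -0.1382i, |z|^2 = 0.0285
Iter 13: z = -0.0968 + -0.1382i, |z|^2 = 0.0285
Iter 14: z = -0.0968 + -0.1382i, |z|^2 = 0.0285
Iter 15: z = -0.0968 + -0.1382i, |z|^2 = 0.0285
Iter 16: z = -0.0968 + -0.1382i, |z|^2 = 0.0285
Iter 17: z = -0.0968 + -0.1382i, |z|^2 = 0.0285
Iter 18: z = -0.0968 + -0.1382i, |z|^2 = 0.0285
Iter 19: z = -0.0968 + -0.1382i, |z|^2 = 0.0285
Iter 20: z = -0.0968 + -0.1382i, |z|^2 = 0.0285
Did not escape in 21 iterations → in set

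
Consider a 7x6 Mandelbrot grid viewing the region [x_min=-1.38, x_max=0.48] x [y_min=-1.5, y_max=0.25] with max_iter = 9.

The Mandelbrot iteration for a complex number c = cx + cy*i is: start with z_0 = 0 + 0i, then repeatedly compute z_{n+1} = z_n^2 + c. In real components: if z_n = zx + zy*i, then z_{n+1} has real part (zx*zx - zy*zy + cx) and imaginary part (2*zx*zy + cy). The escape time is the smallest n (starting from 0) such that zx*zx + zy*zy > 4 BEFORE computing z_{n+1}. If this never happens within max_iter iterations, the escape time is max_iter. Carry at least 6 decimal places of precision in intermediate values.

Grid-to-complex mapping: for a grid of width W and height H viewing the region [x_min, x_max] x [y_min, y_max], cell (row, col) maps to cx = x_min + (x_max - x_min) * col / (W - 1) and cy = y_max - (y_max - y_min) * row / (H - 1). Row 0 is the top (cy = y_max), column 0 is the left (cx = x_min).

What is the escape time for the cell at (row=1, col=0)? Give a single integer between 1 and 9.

z_0 = 0 + 0i, c = -1.3800 + -0.1000i
Iter 1: z = -1.3800 + -0.1000i, |z|^2 = 1.9144
Iter 2: z = 0.5144 + 0.1760i, |z|^2 = 0.2956
Iter 3: z = -1.1464 + 0.0811i, |z|^2 = 1.3207
Iter 4: z = -0.0724 + -0.2859i, |z|^2 = 0.0870
Iter 5: z = -1.4565 + -0.0586i, |z|^2 = 2.1248
Iter 6: z = 0.7379 + 0.0707i, |z|^2 = 0.5495
Iter 7: z = -0.8405 + 0.0043i, |z|^2 = 0.7065
Iter 8: z = -0.6736 + -0.1073i, |z|^2 = 0.4652

Answer: 9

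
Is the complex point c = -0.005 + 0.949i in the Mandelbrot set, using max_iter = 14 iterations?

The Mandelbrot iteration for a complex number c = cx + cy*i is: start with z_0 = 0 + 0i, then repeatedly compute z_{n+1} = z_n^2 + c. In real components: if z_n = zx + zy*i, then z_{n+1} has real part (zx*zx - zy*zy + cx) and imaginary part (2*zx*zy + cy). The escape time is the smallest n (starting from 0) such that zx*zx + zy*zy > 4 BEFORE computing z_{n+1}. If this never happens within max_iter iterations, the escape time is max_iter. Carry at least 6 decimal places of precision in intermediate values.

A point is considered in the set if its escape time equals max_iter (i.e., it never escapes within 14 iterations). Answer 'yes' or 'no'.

Answer: no

Derivation:
z_0 = 0 + 0i, c = -0.0050 + 0.9490i
Iter 1: z = -0.0050 + 0.9490i, |z|^2 = 0.9006
Iter 2: z = -0.9056 + 0.9395i, |z|^2 = 1.7027
Iter 3: z = -0.0676 + -0.7526i, |z|^2 = 0.5710
Iter 4: z = -0.5668 + 1.0508i, |z|^2 = 1.4254
Iter 5: z = -0.7878 + -0.2422i, |z|^2 = 0.6793
Iter 6: z = 0.5570 + 1.3306i, |z|^2 = 2.0808
Iter 7: z = -1.4654 + 2.4313i, |z|^2 = 8.0585
Escaped at iteration 7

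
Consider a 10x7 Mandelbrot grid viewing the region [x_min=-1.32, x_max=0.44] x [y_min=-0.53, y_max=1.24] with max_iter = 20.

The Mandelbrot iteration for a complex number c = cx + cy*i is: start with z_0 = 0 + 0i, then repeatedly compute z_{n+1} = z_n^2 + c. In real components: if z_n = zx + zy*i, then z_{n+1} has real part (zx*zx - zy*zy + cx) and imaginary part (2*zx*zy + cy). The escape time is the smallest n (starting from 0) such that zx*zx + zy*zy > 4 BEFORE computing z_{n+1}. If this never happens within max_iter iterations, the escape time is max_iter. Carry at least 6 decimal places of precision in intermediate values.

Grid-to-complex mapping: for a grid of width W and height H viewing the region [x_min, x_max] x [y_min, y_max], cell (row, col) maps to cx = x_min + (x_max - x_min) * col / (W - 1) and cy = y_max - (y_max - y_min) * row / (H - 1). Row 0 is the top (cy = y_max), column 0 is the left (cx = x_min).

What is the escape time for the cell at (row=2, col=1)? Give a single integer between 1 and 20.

Answer: 3

Derivation:
z_0 = 0 + 0i, c = -1.1244 + 0.6500i
Iter 1: z = -1.1244 + 0.6500i, |z|^2 = 1.6869
Iter 2: z = -0.2826 + -0.8118i, |z|^2 = 0.7388
Iter 3: z = -1.7036 + 1.1088i, |z|^2 = 4.1316
Escaped at iteration 3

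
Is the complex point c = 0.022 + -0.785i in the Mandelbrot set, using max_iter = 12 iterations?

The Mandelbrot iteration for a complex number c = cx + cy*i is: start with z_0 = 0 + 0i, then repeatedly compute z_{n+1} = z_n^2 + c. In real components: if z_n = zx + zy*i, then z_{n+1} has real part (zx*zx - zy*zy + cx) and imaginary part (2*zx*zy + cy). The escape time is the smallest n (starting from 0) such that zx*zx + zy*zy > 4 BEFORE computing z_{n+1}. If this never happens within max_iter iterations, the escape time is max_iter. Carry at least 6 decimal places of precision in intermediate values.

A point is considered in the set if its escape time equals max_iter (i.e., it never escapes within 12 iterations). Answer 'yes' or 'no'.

z_0 = 0 + 0i, c = 0.0220 + -0.7850i
Iter 1: z = 0.0220 + -0.7850i, |z|^2 = 0.6167
Iter 2: z = -0.5937 + -0.8195i, |z|^2 = 1.0242
Iter 3: z = -0.2971 + 0.1882i, |z|^2 = 0.1237
Iter 4: z = 0.0749 + -0.8968i, |z|^2 = 0.8099
Iter 5: z = -0.7767 + -0.9193i, |z|^2 = 1.4483
Iter 6: z = -0.2198 + 0.6430i, |z|^2 = 0.4618
Iter 7: z = -0.3431 + -1.0677i, |z|^2 = 1.2577
Iter 8: z = -1.0002 + -0.0523i, |z|^2 = 1.0032
Iter 9: z = 1.0197 + -0.6804i, |z|^2 = 1.5027
Iter 10: z = 0.5988 + -2.1726i, |z|^2 = 5.0789
Escaped at iteration 10

Answer: no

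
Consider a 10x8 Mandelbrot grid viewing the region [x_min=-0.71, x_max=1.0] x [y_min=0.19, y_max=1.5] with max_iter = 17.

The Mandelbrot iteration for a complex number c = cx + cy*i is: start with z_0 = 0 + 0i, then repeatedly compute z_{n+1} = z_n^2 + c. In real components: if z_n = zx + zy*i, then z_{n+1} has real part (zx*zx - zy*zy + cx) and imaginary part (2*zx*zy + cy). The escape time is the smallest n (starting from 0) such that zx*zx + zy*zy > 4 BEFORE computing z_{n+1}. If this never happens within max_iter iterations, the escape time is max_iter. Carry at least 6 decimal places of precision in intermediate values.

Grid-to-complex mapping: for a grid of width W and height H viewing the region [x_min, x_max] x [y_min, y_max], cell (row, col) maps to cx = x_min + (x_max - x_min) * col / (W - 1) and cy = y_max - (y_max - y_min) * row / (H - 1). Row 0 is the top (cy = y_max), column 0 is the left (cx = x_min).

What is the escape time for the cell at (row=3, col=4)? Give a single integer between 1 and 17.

z_0 = 0 + 0i, c = 0.0500 + 0.9386i
Iter 1: z = 0.0500 + 0.9386i, |z|^2 = 0.8834
Iter 2: z = -0.8284 + 1.0324i, |z|^2 = 1.7522
Iter 3: z = -0.3296 + -0.7720i, |z|^2 = 0.7046
Iter 4: z = -0.4373 + 1.4475i, |z|^2 = 2.2866
Iter 5: z = -1.8541 + -0.3275i, |z|^2 = 3.5448
Iter 6: z = 3.3804 + 2.1528i, |z|^2 = 16.0617
Escaped at iteration 6

Answer: 6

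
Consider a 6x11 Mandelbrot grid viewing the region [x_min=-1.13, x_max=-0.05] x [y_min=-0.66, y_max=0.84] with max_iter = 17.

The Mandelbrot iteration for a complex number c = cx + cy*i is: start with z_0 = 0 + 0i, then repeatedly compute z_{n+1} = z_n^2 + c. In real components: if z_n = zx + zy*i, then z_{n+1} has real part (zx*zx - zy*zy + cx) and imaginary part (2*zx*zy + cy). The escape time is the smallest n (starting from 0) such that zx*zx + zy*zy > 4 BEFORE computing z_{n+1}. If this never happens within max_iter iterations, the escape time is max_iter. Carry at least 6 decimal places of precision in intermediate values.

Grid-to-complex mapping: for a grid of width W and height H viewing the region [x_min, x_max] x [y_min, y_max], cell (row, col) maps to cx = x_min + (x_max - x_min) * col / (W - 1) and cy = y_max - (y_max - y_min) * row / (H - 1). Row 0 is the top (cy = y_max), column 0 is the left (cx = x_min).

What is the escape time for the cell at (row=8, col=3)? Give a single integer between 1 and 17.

z_0 = 0 + 0i, c = -0.4820 + -0.3600i
Iter 1: z = -0.4820 + -0.3600i, |z|^2 = 0.3619
Iter 2: z = -0.3793 + -0.0130i, |z|^2 = 0.1440
Iter 3: z = -0.3383 + -0.3502i, |z|^2 = 0.2371
Iter 4: z = -0.4902 + -0.1231i, |z|^2 = 0.2554
Iter 5: z = -0.2569 + -0.2394i, |z|^2 = 0.1233
Iter 6: z = -0.4733 + -0.2370i, |z|^2 = 0.2802
Iter 7: z = -0.3142 + -0.1356i, |z|^2 = 0.1171
Iter 8: z = -0.4017 + -0.2748i, |z|^2 = 0.2369
Iter 9: z = -0.3961 + -0.1392i, |z|^2 = 0.1763
Iter 10: z = -0.3445 + -0.2497i, |z|^2 = 0.1810
Iter 11: z = -0.4257 + -0.1880i, |z|^2 = 0.2165
Iter 12: z = -0.3361 + -0.1999i, |z|^2 = 0.1530
Iter 13: z = -0.4090 + -0.2256i, |z|^2 = 0.2182
Iter 14: z = -0.3656 + -0.1755i, |z|^2 = 0.1645
Iter 15: z = -0.3791 + -0.2317i, |z|^2 = 0.1974
Iter 16: z = -0.3919 + -0.1843i, |z|^2 = 0.1876

Answer: 17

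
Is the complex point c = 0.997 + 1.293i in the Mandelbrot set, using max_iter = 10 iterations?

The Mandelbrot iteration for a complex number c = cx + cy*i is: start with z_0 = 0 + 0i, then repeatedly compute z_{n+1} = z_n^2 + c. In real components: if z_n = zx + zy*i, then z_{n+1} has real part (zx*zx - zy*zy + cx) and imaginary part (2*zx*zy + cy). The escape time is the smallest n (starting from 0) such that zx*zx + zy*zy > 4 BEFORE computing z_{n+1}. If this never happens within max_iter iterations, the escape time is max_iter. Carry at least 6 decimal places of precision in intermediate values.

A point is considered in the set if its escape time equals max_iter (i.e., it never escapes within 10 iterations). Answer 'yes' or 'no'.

Answer: no

Derivation:
z_0 = 0 + 0i, c = 0.9970 + 1.2930i
Iter 1: z = 0.9970 + 1.2930i, |z|^2 = 2.6659
Iter 2: z = 0.3192 + 3.8712i, |z|^2 = 15.0884
Escaped at iteration 2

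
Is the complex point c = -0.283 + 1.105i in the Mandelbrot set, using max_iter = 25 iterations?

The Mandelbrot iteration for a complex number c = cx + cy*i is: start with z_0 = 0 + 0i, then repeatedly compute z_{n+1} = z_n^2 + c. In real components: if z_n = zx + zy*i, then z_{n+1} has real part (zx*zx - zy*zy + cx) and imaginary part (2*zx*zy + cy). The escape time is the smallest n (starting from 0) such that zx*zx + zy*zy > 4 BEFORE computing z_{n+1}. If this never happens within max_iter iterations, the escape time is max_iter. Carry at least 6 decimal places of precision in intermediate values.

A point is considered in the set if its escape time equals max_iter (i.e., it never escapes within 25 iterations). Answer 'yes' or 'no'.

z_0 = 0 + 0i, c = -0.2830 + 1.1050i
Iter 1: z = -0.2830 + 1.1050i, |z|^2 = 1.3011
Iter 2: z = -1.4239 + 0.4796i, |z|^2 = 2.2576
Iter 3: z = 1.5146 + -0.2608i, |z|^2 = 2.3620
Iter 4: z = 1.9430 + 0.3151i, |z|^2 = 3.8747
Iter 5: z = 3.3931 + 2.3296i, |z|^2 = 16.9401
Escaped at iteration 5

Answer: no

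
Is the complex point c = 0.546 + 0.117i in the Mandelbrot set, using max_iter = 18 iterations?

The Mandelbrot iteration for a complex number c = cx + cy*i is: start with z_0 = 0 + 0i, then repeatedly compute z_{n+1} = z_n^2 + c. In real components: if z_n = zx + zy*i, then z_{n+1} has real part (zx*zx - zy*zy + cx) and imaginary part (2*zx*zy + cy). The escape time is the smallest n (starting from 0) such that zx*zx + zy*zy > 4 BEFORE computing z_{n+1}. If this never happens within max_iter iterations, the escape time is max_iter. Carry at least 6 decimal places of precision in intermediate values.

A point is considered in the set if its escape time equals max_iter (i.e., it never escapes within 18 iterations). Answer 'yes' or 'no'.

Answer: no

Derivation:
z_0 = 0 + 0i, c = 0.5460 + 0.1170i
Iter 1: z = 0.5460 + 0.1170i, |z|^2 = 0.3118
Iter 2: z = 0.8304 + 0.2448i, |z|^2 = 0.7495
Iter 3: z = 1.1757 + 0.5235i, |z|^2 = 1.6563
Iter 4: z = 1.6542 + 1.3480i, |z|^2 = 4.5535
Escaped at iteration 4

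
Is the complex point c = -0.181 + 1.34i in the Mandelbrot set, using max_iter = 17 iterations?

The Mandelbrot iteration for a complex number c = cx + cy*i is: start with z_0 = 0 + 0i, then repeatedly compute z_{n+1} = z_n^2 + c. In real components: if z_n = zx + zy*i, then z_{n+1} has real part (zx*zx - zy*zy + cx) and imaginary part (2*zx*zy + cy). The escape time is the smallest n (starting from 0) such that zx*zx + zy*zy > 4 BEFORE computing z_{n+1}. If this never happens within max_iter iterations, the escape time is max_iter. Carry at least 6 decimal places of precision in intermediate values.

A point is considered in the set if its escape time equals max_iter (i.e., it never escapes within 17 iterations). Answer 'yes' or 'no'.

z_0 = 0 + 0i, c = -0.1810 + 1.3400i
Iter 1: z = -0.1810 + 1.3400i, |z|^2 = 1.8284
Iter 2: z = -1.9438 + 0.8549i, |z|^2 = 4.5094
Escaped at iteration 2

Answer: no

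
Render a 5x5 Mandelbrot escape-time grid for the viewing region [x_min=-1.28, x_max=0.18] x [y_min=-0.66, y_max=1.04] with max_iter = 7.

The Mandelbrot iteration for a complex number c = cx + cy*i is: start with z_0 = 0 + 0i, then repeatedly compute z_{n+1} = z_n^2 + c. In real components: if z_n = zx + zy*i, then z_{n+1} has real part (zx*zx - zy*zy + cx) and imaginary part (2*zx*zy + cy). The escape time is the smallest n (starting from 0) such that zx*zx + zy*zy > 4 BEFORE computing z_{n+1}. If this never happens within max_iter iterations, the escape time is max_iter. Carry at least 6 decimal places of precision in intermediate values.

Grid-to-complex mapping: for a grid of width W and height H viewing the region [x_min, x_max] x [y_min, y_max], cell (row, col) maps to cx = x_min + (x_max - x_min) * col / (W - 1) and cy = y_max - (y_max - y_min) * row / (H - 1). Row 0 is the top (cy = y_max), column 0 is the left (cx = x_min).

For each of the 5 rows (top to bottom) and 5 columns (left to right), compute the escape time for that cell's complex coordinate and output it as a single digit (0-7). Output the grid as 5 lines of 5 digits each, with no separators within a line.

(row=0, col=0): c = -1.2800 + 1.0400i → escape time 3
(row=0, col=1): c = -0.9150 + 1.0400i → escape time 3
(row=0, col=2): c = -0.5500 + 1.0400i → escape time 4
(row=0, col=3): c = -0.1850 + 1.0400i → escape time 7
(row=0, col=4): c = 0.1800 + 1.0400i → escape time 4
(row=1, col=0): c = -1.2800 + 0.6150i → escape time 3
(row=1, col=1): c = -0.9150 + 0.6150i → escape time 5
(row=1, col=2): c = -0.5500 + 0.6150i → escape time 7
(row=1, col=3): c = -0.1850 + 0.6150i → escape time 7
(row=1, col=4): c = 0.1800 + 0.6150i → escape time 7
(row=2, col=0): c = -1.2800 + 0.1900i → escape time 7
(row=2, col=1): c = -0.9150 + 0.1900i → escape time 7
(row=2, col=2): c = -0.5500 + 0.1900i → escape time 7
(row=2, col=3): c = -0.1850 + 0.1900i → escape time 7
(row=2, col=4): c = 0.1800 + 0.1900i → escape time 7
(row=3, col=0): c = -1.2800 + -0.2350i → escape time 7
(row=3, col=1): c = -0.9150 + -0.2350i → escape time 7
(row=3, col=2): c = -0.5500 + -0.2350i → escape time 7
(row=3, col=3): c = -0.1850 + -0.2350i → escape time 7
(row=3, col=4): c = 0.1800 + -0.2350i → escape time 7
(row=4, col=0): c = -1.2800 + -0.6600i → escape time 3
(row=4, col=1): c = -0.9150 + -0.6600i → escape time 4
(row=4, col=2): c = -0.5500 + -0.6600i → escape time 7
(row=4, col=3): c = -0.1850 + -0.6600i → escape time 7
(row=4, col=4): c = 0.1800 + -0.6600i → escape time 7

Answer: 33474
35777
77777
77777
34777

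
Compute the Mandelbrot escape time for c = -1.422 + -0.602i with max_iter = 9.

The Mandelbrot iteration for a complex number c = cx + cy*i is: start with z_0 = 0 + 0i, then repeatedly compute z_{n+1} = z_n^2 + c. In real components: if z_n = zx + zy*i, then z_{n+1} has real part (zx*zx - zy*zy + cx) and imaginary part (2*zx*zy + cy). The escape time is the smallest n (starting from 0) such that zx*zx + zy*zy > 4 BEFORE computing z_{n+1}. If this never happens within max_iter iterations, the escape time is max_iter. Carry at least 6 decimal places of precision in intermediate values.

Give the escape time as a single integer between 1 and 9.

z_0 = 0 + 0i, c = -1.4220 + -0.6020i
Iter 1: z = -1.4220 + -0.6020i, |z|^2 = 2.3845
Iter 2: z = 0.2377 + 1.1101i, |z|^2 = 1.2888
Iter 3: z = -2.5978 + -0.0743i, |z|^2 = 6.7541
Escaped at iteration 3

Answer: 3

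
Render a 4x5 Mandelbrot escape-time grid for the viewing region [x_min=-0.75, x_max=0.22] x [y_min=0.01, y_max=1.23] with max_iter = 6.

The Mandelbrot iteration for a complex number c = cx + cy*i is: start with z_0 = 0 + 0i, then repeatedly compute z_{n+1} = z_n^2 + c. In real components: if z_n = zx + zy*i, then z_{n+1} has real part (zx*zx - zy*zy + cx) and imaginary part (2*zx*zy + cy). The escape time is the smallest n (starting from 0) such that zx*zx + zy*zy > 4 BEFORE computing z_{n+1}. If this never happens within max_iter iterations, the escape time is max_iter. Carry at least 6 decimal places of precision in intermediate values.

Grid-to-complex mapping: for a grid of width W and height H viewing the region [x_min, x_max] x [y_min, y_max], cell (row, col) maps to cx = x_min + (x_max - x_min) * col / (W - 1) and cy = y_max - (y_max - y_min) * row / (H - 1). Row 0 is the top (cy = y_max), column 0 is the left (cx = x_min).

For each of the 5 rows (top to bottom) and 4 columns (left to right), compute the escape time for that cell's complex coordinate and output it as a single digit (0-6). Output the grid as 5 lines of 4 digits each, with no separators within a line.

Answer: 3332
4564
5666
6666
6666

Derivation:
(row=0, col=0): c = -0.7500 + 1.2300i → escape time 3
(row=0, col=1): c = -0.4267 + 1.2300i → escape time 3
(row=0, col=2): c = -0.1033 + 1.2300i → escape time 3
(row=0, col=3): c = 0.2200 + 1.2300i → escape time 2
(row=1, col=0): c = -0.7500 + 0.9250i → escape time 4
(row=1, col=1): c = -0.4267 + 0.9250i → escape time 5
(row=1, col=2): c = -0.1033 + 0.9250i → escape time 6
(row=1, col=3): c = 0.2200 + 0.9250i → escape time 4
(row=2, col=0): c = -0.7500 + 0.6200i → escape time 5
(row=2, col=1): c = -0.4267 + 0.6200i → escape time 6
(row=2, col=2): c = -0.1033 + 0.6200i → escape time 6
(row=2, col=3): c = 0.2200 + 0.6200i → escape time 6
(row=3, col=0): c = -0.7500 + 0.3150i → escape time 6
(row=3, col=1): c = -0.4267 + 0.3150i → escape time 6
(row=3, col=2): c = -0.1033 + 0.3150i → escape time 6
(row=3, col=3): c = 0.2200 + 0.3150i → escape time 6
(row=4, col=0): c = -0.7500 + 0.0100i → escape time 6
(row=4, col=1): c = -0.4267 + 0.0100i → escape time 6
(row=4, col=2): c = -0.1033 + 0.0100i → escape time 6
(row=4, col=3): c = 0.2200 + 0.0100i → escape time 6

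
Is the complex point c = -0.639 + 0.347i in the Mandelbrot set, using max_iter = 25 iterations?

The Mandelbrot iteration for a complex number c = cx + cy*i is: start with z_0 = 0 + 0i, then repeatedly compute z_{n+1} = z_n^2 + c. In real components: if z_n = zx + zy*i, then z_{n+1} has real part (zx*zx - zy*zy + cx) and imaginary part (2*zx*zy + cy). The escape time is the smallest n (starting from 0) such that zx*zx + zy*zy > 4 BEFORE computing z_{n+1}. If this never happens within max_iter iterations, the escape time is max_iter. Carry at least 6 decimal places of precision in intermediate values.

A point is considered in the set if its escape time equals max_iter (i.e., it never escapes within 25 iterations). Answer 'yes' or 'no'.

Answer: yes

Derivation:
z_0 = 0 + 0i, c = -0.6390 + 0.3470i
Iter 1: z = -0.6390 + 0.3470i, |z|^2 = 0.5287
Iter 2: z = -0.3511 + -0.0965i, |z|^2 = 0.1326
Iter 3: z = -0.5250 + 0.4147i, |z|^2 = 0.4477
Iter 4: z = -0.5353 + -0.0885i, |z|^2 = 0.2944
Iter 5: z = -0.3602 + 0.4418i, |z|^2 = 0.3249
Iter 6: z = -0.7044 + 0.0287i, |z|^2 = 0.4970
Iter 7: z = -0.1437 + 0.3066i, |z|^2 = 0.1146
Iter 8: z = -0.7123 + 0.2589i, |z|^2 = 0.5745
Iter 9: z = -0.1986 + -0.0219i, |z|^2 = 0.0399
Iter 10: z = -0.6000 + 0.3557i, |z|^2 = 0.4865
Iter 11: z = -0.4055 + -0.0798i, |z|^2 = 0.1708
Iter 12: z = -0.4810 + 0.4117i, |z|^2 = 0.4009
Iter 13: z = -0.5772 + -0.0491i, |z|^2 = 0.3356
Iter 14: z = -0.3082 + 0.4036i, |z|^2 = 0.2579
Iter 15: z = -0.7069 + 0.0982i, |z|^2 = 0.5094
Iter 16: z = -0.1489 + 0.2082i, |z|^2 = 0.0655
Iter 17: z = -0.6602 + 0.2850i, |z|^2 = 0.5171
Iter 18: z = -0.2844 + -0.0293i, |z|^2 = 0.0817
Iter 19: z = -0.5590 + 0.3637i, |z|^2 = 0.4447
Iter 20: z = -0.4588 + -0.0596i, |z|^2 = 0.2140
Iter 21: z = -0.4321 + 0.4017i, |z|^2 = 0.3480
Iter 22: z = -0.6136 + -0.0001i, |z|^2 = 0.3766
Iter 23: z = -0.2624 + 0.3471i, |z|^2 = 0.1894
Iter 24: z = -0.6906 + 0.1648i, |z|^2 = 0.5041
Did not escape in 25 iterations → in set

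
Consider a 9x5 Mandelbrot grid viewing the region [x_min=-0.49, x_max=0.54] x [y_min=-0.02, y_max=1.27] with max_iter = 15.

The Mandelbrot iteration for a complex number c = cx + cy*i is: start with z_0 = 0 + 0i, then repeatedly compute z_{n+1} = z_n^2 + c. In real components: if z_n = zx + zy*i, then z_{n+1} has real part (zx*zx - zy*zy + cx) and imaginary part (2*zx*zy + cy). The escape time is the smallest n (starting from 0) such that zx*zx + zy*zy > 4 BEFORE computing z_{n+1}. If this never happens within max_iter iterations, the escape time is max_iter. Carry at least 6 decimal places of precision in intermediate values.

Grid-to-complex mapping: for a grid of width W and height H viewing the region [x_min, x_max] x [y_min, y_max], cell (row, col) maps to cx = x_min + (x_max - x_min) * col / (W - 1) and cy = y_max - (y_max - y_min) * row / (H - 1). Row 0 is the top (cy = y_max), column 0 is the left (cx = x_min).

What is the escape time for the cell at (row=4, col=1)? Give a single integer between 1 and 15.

z_0 = 0 + 0i, c = -0.3612 + -0.0200i
Iter 1: z = -0.3612 + -0.0200i, |z|^2 = 0.1309
Iter 2: z = -0.2311 + -0.0056i, |z|^2 = 0.0535
Iter 3: z = -0.3079 + -0.0174i, |z|^2 = 0.0951
Iter 4: z = -0.2668 + -0.0093i, |z|^2 = 0.0713
Iter 5: z = -0.2902 + -0.0151i, |z|^2 = 0.0844
Iter 6: z = -0.2773 + -0.0113i, |z|^2 = 0.0770
Iter 7: z = -0.2845 + -0.0138i, |z|^2 = 0.0811
Iter 8: z = -0.2805 + -0.0122i, |z|^2 = 0.0788
Iter 9: z = -0.2827 + -0.0132i, |z|^2 = 0.0801
Iter 10: z = -0.2815 + -0.0126i, |z|^2 = 0.0794
Iter 11: z = -0.2822 + -0.0129i, |z|^2 = 0.0798
Iter 12: z = -0.2818 + -0.0127i, |z|^2 = 0.0796
Iter 13: z = -0.2820 + -0.0128i, |z|^2 = 0.0797
Iter 14: z = -0.2819 + -0.0128i, |z|^2 = 0.0796

Answer: 15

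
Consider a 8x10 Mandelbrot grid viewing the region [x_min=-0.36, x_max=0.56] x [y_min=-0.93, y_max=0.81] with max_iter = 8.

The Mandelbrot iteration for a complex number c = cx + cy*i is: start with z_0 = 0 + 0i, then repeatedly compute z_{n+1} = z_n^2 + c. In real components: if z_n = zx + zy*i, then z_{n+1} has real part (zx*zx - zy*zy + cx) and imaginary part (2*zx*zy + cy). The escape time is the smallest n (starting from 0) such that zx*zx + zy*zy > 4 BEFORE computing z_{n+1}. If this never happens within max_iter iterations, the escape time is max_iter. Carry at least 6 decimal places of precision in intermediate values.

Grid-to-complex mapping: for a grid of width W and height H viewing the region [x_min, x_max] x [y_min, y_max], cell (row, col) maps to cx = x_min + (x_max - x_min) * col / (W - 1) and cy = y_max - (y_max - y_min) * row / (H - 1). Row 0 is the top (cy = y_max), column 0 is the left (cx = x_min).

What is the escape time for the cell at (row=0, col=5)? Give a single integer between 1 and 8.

Answer: 4

Derivation:
z_0 = 0 + 0i, c = 0.2971 + 0.8100i
Iter 1: z = 0.2971 + 0.8100i, |z|^2 = 0.7444
Iter 2: z = -0.2707 + 1.2914i, |z|^2 = 1.7409
Iter 3: z = -1.2972 + 0.1109i, |z|^2 = 1.6951
Iter 4: z = 1.9677 + 0.5222i, |z|^2 = 4.1443
Escaped at iteration 4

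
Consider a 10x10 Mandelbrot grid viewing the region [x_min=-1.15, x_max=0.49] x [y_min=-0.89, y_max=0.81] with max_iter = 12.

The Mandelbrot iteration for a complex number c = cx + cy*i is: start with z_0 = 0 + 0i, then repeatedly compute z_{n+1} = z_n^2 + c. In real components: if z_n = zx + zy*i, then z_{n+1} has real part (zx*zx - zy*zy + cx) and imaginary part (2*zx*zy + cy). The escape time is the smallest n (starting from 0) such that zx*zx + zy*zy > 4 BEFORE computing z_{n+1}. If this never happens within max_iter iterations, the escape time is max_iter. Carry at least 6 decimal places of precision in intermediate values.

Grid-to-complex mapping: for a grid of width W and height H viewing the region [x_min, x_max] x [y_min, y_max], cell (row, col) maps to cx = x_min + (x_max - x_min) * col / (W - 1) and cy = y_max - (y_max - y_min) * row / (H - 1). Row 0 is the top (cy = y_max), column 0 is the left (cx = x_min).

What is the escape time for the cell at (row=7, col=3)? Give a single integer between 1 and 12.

Answer: 11

Derivation:
z_0 = 0 + 0i, c = -0.6033 + -0.5122i
Iter 1: z = -0.6033 + -0.5122i, |z|^2 = 0.6264
Iter 2: z = -0.5017 + 0.1059i, |z|^2 = 0.2629
Iter 3: z = -0.3628 + -0.6184i, |z|^2 = 0.5141
Iter 4: z = -0.8541 + -0.0634i, |z|^2 = 0.7336
Iter 5: z = 0.1222 + -0.4039i, |z|^2 = 0.1780
Iter 6: z = -0.7515 + -0.6109i, |z|^2 = 0.9380
Iter 7: z = -0.4118 + 0.4060i, |z|^2 = 0.3344
Iter 8: z = -0.5986 + -0.8466i, |z|^2 = 1.0751
Iter 9: z = -0.9618 + 0.5014i, |z|^2 = 1.1764
Iter 10: z = 0.0704 + -1.4766i, |z|^2 = 2.1854
Iter 11: z = -2.7788 + -0.7200i, |z|^2 = 8.2404
Escaped at iteration 11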